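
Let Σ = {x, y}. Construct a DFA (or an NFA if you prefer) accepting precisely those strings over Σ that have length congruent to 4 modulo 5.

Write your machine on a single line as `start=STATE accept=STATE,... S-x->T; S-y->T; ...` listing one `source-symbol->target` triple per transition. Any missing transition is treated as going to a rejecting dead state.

Count input length modulo 5: every symbol advances one step around the cycle A → B → C → D → E → A. Accept at E.
       x  y 
>  A   B  B 
   B   C  C 
   C   D  D 
   D   E  E 
 * E   A  A 
(> = start, * = accepting)

start=A; accept=E; A-x->B; A-y->B; B-x->C; B-y->C; C-x->D; C-y->D; D-x->E; D-y->E; E-x->A; E-y->A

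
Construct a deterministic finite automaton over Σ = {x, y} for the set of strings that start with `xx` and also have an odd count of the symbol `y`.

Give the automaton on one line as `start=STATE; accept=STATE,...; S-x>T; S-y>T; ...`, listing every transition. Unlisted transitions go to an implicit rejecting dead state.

Build one automaton per condition and run them in lockstep. The first has 4 states tracking whether the input so far still matches the prefix `xx`; the second has 2 states tracking the count of `y`s modulo 2. A product state is a pair (one from each), accepting exactly when both do. Minimizing collapses redundant product states.
5 states suffice.
        x   y  
>  S0   S1  S2 
   S1   S3  S2 
   S2   S2  S2 
   S3   S3  S4 
 * S4   S4  S3 
(> = start, * = accepting)

start=S0; accept=S4; S0-x>S1; S0-y>S2; S1-x>S3; S1-y>S2; S2-x>S2; S2-y>S2; S3-x>S3; S3-y>S4; S4-x>S4; S4-y>S3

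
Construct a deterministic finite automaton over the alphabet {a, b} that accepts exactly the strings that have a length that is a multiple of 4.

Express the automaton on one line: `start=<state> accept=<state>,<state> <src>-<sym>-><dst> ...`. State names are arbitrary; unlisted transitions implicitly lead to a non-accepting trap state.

Count input length modulo 4: every symbol advances one step around the cycle q0 → q1 → q2 → q3 → q0. Accept at q0.
4 states suffice.
        a   b  
>* q0   q1  q1 
   q1   q2  q2 
   q2   q3  q3 
   q3   q0  q0 
(> = start, * = accepting)

start=q0 accept=q0 q0-a->q1 q0-b->q1 q1-a->q2 q1-b->q2 q2-a->q3 q2-b->q3 q3-a->q0 q3-b->q0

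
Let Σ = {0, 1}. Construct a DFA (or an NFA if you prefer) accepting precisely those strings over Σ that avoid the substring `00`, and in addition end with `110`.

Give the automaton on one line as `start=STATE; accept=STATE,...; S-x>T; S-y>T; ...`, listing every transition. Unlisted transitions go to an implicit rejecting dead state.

Handle the two conditions separately and then intersect. The first has 3 states tracking partial matches of the forbidden pattern `00`; the second has 4 states tracking how much of the suffix `110` has currently been matched. A product state is a pair (one from each), accepting exactly when both do. After merging equivalent states the machine shrinks.
6 states suffice.
        0   1  
>  s0   s1  s2 
   s1   s3  s2 
   s2   s1  s4 
   s3   s3  s3 
   s4   s5  s4 
 * s5   s3  s2 
(> = start, * = accepting)

start=s0; accept=s5; s0-0>s1; s0-1>s2; s1-0>s3; s1-1>s2; s2-0>s1; s2-1>s4; s3-0>s3; s3-1>s3; s4-0>s5; s4-1>s4; s5-0>s3; s5-1>s2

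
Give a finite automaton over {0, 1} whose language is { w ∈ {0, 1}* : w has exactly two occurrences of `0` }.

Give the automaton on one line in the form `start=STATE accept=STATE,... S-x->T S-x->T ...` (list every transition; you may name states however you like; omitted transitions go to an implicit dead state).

start=s0 accept=s2 s0-0->s1 s0-1->s0 s1-0->s2 s1-1->s1 s2-0->s3 s2-1->s2 s3-0->s3 s3-1->s3

Count `0`s, saturating at 3: states s0 through s2 mean 0 through 2 `0`s seen; s3 means more than 2. Each `0` increments (capped at s3); other symbols loop. Accept from {s2}.
        0   1  
>  s0   s1  s0 
   s1   s2  s1 
 * s2   s3  s2 
   s3   s3  s3 
(> = start, * = accepting)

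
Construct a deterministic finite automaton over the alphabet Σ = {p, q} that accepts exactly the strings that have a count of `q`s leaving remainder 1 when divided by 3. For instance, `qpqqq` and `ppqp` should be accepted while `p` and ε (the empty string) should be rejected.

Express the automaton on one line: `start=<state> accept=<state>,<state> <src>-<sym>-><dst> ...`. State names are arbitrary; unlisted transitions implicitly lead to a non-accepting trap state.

The only thing that matters is how many `q`s have appeared, reduced mod 3. Use one state per residue: S0 for 0, …, S2 for 2. Reading `q` moves to the next residue; anything else stays put. S1 is accepting.
With 3 states:
        p   q  
>  S0   S0  S1 
 * S1   S1  S2 
   S2   S2  S0 
(> = start, * = accepting)

start=S0 accept=S1 S0-p->S0 S0-q->S1 S1-p->S1 S1-q->S2 S2-p->S2 S2-q->S0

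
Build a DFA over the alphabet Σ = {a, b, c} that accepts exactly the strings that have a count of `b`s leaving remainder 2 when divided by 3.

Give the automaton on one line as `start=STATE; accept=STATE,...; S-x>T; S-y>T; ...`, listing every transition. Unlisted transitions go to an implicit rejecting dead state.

start=q0; accept=q2; q0-a>q0; q0-b>q1; q0-c>q0; q1-a>q1; q1-b>q2; q1-c>q1; q2-a>q2; q2-b>q0; q2-c>q2

Keep the running count of `b`s modulo 3: each `b` advances along the cycle q0 → q1 → q2 → q0 while other symbols loop. Accept at q2.
3 states suffice.
        a   b   c  
>  q0   q0  q1  q0 
   q1   q1  q2  q1 
 * q2   q2  q0  q2 
(> = start, * = accepting)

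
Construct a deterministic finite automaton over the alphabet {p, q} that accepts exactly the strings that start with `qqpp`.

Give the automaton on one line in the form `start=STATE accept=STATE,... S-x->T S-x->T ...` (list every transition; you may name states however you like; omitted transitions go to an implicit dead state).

start=S0 accept=S4 S0-p->S5 S0-q->S1 S1-p->S5 S1-q->S2 S2-p->S3 S2-q->S5 S3-p->S4 S3-q->S5 S4-p->S4 S4-q->S4 S5-p->S5 S5-q->S5

Check the first 4 symbols one by one: S0 through S3 record how many have matched `qqpp` so far; any wrong symbol goes to the dead state S5. After all 4 match we enter the accepting sink S4.
A 6-state machine:
        p   q  
>  S0   S5  S1 
   S1   S5  S2 
   S2   S3  S5 
   S3   S4  S5 
 * S4   S4  S4 
   S5   S5  S5 
(> = start, * = accepting)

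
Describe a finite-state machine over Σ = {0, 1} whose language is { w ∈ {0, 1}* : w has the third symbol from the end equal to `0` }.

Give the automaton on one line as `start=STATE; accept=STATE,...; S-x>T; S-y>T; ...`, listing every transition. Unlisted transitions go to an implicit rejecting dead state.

Because acceptance depends on a position counted from the end, the machine has to buffer the most recent 3 symbols. Make each state the string of the last up-to-3 symbols read; on input `x` shift the window left and append `x`. Accept when the buffered window has length 3 and begins with `0`.
A 15-state machine:
          0    1  
>  s0     s1   s2 
   s1     s3   s4 
   s2     s5   s6 
   s3     s7   s8 
   s4     s9  s10 
   s5    s11  s12 
   s6    s13  s14 
 * s7     s7   s8 
 * s8     s9  s10 
 * s9    s11  s12 
 * s10   s13  s14 
   s11    s7   s8 
   s12    s9  s10 
   s13   s11  s12 
   s14   s13  s14 
(> = start, * = accepting)

start=s0; accept=s7,s8,s9,s10; s0-0>s1; s0-1>s2; s1-0>s3; s1-1>s4; s2-0>s5; s2-1>s6; s3-0>s7; s3-1>s8; s4-0>s9; s4-1>s10; s5-0>s11; s5-1>s12; s6-0>s13; s6-1>s14; s7-0>s7; s7-1>s8; s8-0>s9; s8-1>s10; s9-0>s11; s9-1>s12; s10-0>s13; s10-1>s14; s11-0>s7; s11-1>s8; s12-0>s9; s12-1>s10; s13-0>s11; s13-1>s12; s14-0>s13; s14-1>s14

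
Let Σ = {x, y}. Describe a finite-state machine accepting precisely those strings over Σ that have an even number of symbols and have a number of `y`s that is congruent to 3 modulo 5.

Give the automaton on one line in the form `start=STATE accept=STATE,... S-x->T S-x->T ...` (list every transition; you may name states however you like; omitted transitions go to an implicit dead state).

start=A accept=H A-x->B A-y->C B-x->A B-y->D C-x->D C-y->E D-x->C D-y->F E-x->F E-y->G F-x->E F-y->H G-x->H G-y->I H-x->G H-y->J I-x->J I-y->B J-x->I J-y->A

Build one automaton per condition and run them in lockstep. The first has 2 states tracking the input length modulo 2; the second has 5 states tracking the count of `y`s modulo 5. A product state is a pair (one from each), accepting exactly when both do.
A 10-state machine:
       x  y 
>  A   B  C 
   B   A  D 
   C   D  E 
   D   C  F 
   E   F  G 
   F   E  H 
   G   H  I 
 * H   G  J 
   I   J  B 
   J   I  A 
(> = start, * = accepting)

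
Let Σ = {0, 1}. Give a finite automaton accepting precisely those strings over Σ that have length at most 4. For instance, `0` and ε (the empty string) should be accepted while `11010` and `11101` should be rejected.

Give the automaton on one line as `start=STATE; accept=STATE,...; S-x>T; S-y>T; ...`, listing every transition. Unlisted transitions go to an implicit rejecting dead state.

We only need to distinguish lengths 0, 1, …, 4, and '>4'. Chain s0 → s1 → s2 → s3 → s4 → s5 on every symbol, with s5 looping. Accepting states: {s0, s1, s2, s3, s4}.
        0   1  
>* s0   s1  s1 
 * s1   s2  s2 
 * s2   s3  s3 
 * s3   s4  s4 
 * s4   s5  s5 
   s5   s5  s5 
(> = start, * = accepting)

start=s0; accept=s0,s1,s2,s3,s4; s0-0>s1; s0-1>s1; s1-0>s2; s1-1>s2; s2-0>s3; s2-1>s3; s3-0>s4; s3-1>s4; s4-0>s5; s4-1>s5; s5-0>s5; s5-1>s5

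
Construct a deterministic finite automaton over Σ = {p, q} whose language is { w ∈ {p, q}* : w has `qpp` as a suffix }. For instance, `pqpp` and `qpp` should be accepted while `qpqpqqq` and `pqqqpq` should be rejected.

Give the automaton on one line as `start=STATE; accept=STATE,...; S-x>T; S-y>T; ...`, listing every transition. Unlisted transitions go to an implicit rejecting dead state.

Remember how much of `qpp` the current input suffix matches. State A means no match yet; B means the last symbol is `q`; C means the last 2 symbols are `qp`; D means the last 3 symbols are `qpp`. Only D accepts. On a mismatch, fall back to the longest proper suffix that is still a prefix of `qpp`.
A 4-state machine:
       p  q 
>  A   A  B 
   B   C  B 
   C   D  B 
 * D   A  B 
(> = start, * = accepting)

start=A; accept=D; A-p>A; A-q>B; B-p>C; B-q>B; C-p>D; C-q>B; D-p>A; D-q>B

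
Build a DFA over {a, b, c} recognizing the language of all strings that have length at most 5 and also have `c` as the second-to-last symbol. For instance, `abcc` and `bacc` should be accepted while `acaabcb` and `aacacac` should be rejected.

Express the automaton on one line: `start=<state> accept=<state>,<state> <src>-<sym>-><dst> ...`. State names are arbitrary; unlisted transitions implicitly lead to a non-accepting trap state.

start=s0 accept=s5,s6,s9,s10,s13,s14 s0-a->s1 s0-b->s1 s0-c->s2 s1-a->s3 s1-b->s3 s1-c->s4 s2-a->s5 s2-b->s5 s2-c->s6 s3-a->s7 s3-b->s7 s3-c->s8 s4-a->s9 s4-b->s9 s4-c->s10 s5-a->s7 s5-b->s7 s5-c->s8 s6-a->s9 s6-b->s9 s6-c->s10 s7-a->s11 s7-b->s11 s7-c->s12 s8-a->s13 s8-b->s13 s8-c->s14 s9-a->s11 s9-b->s11 s9-c->s12 s10-a->s13 s10-b->s13 s10-c->s14 s11-a->s11 s11-b->s11 s11-c->s11 s12-a->s13 s12-b->s13 s12-c->s13 s13-a->s11 s13-b->s11 s13-c->s11 s14-a->s13 s14-b->s13 s14-c->s13

Build one automaton per condition and run them in lockstep. One (7 states) tracks the input length, saturating at 6; the other (13 states) tracks the last 2 symbols read. Each combined state is a pair, one component from each; accept when both components accept. After merging equivalent states the machine shrinks.
          a    b    c  
>  s0     s1   s1   s2 
   s1     s3   s3   s4 
   s2     s5   s5   s6 
   s3     s7   s7   s8 
   s4     s9   s9  s10 
 * s5     s7   s7   s8 
 * s6     s9   s9  s10 
   s7    s11  s11  s12 
   s8    s13  s13  s14 
 * s9    s11  s11  s12 
 * s10   s13  s13  s14 
   s11   s11  s11  s11 
   s12   s13  s13  s13 
 * s13   s11  s11  s11 
 * s14   s13  s13  s13 
(> = start, * = accepting)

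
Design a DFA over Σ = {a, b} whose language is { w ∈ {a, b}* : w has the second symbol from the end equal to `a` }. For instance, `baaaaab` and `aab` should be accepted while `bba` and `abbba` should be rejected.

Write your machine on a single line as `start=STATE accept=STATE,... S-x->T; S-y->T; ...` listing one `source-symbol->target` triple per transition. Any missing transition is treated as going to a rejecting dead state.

A DFA must remember the last 2 symbols (since which symbol is second-to-last isn't known until the input ends). Use one state per possible window of the last ≤2 symbols; accept from those whose window starts with `a`.
        a   b  
>  s0   s1  s2 
   s1   s3  s4 
   s2   s5  s6 
 * s3   s3  s4 
 * s4   s5  s6 
   s5   s3  s4 
   s6   s5  s6 
(> = start, * = accepting)

start=s0; accept=s3,s4; s0-a->s1; s0-b->s2; s1-a->s3; s1-b->s4; s2-a->s5; s2-b->s6; s3-a->s3; s3-b->s4; s4-a->s5; s4-b->s6; s5-a->s3; s5-b->s4; s6-a->s5; s6-b->s6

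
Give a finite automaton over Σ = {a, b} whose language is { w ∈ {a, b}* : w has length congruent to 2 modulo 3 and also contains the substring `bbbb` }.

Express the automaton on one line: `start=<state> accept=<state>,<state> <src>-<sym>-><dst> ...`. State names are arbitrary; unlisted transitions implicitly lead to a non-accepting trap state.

start=q0 accept=q13 q0-a->q1 q0-b->q2 q1-a->q3 q1-b->q4 q2-a->q3 q2-b->q5 q3-a->q0 q3-b->q6 q4-a->q0 q4-b->q7 q5-a->q0 q5-b->q8 q6-a->q1 q6-b->q9 q7-a->q1 q7-b->q10 q8-a->q1 q8-b->q11 q9-a->q3 q9-b->q12 q10-a->q3 q10-b->q13 q11-a->q13 q11-b->q13 q12-a->q0 q12-b->q14 q13-a->q14 q13-b->q14 q14-a->q11 q14-b->q11

Build one automaton per condition and run them in lockstep. The first has 3 states tracking the input length modulo 3; the second has 5 states tracking whether and how much of `bbbb` has been seen. A product state is a pair (one from each), accepting exactly when both do.
With 15 states:
          a    b  
>  q0     q1   q2 
   q1     q3   q4 
   q2     q3   q5 
   q3     q0   q6 
   q4     q0   q7 
   q5     q0   q8 
   q6     q1   q9 
   q7     q1  q10 
   q8     q1  q11 
   q9     q3  q12 
   q10    q3  q13 
   q11   q13  q13 
   q12    q0  q14 
 * q13   q14  q14 
   q14   q11  q11 
(> = start, * = accepting)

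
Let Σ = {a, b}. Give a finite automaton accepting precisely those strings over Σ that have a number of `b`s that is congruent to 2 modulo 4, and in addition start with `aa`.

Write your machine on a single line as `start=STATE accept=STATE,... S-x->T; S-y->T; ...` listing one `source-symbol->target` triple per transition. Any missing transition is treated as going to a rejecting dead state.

start=S0; accept=S5; S0-a->S1; S0-b->S2; S1-a->S3; S1-b->S2; S2-a->S2; S2-b->S2; S3-a->S3; S3-b->S4; S4-a->S4; S4-b->S5; S5-a->S5; S5-b->S6; S6-a->S6; S6-b->S3

Build one automaton per condition and run them in lockstep. One (4 states) tracks the count of `b`s modulo 4; the other (4 states) tracks whether the input so far still matches the prefix `aa`. Each combined state is a pair, one component from each; accept when both components accept. After merging equivalent states the machine shrinks.
With 7 states:
        a   b  
>  S0   S1  S2 
   S1   S3  S2 
   S2   S2  S2 
   S3   S3  S4 
   S4   S4  S5 
 * S5   S5  S6 
   S6   S6  S3 
(> = start, * = accepting)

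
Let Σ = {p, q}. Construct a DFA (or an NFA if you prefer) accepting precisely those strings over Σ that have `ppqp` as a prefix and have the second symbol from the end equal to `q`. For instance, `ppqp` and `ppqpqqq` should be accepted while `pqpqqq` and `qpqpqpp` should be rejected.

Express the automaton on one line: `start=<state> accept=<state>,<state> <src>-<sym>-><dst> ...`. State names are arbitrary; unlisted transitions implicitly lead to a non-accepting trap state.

Run two small machines in parallel and take their product. The first has 6 states tracking whether the input so far still matches the prefix `ppqp`; the second has 7 states tracking the last 2 symbols read. A product state is a pair (one from each), accepting exactly when both do. After merging equivalent states the machine shrinks.
With 9 states:
        p   q  
>  s0   s1  s2 
   s1   s3  s2 
   s2   s2  s2 
   s3   s2  s4 
   s4   s5  s2 
 * s5   s6  s7 
   s6   s6  s7 
   s7   s5  s8 
 * s8   s5  s8 
(> = start, * = accepting)

start=s0 accept=s5,s8 s0-p->s1 s0-q->s2 s1-p->s3 s1-q->s2 s2-p->s2 s2-q->s2 s3-p->s2 s3-q->s4 s4-p->s5 s4-q->s2 s5-p->s6 s5-q->s7 s6-p->s6 s6-q->s7 s7-p->s5 s7-q->s8 s8-p->s5 s8-q->s8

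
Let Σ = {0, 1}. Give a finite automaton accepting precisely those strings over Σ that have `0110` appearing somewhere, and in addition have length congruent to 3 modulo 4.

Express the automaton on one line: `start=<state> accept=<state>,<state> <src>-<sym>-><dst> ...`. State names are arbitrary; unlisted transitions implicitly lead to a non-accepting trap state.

Handle the two conditions separately and then intersect. The first has 5 states tracking whether and how much of `0110` has been seen; the second has 4 states tracking the input length modulo 4. A product state is a pair (one from each), accepting exactly when both do.
A 20-state machine:
          0    1  
>  q0     q1   q2 
   q1     q3   q4 
   q2     q3   q5 
   q3     q6   q7 
   q4     q6   q8 
   q5     q6   q9 
   q6    q10  q11 
   q7    q10  q12 
   q8    q13   q0 
   q9    q10   q0 
   q10    q1  q14 
   q11    q1  q15 
   q12   q16   q2 
   q13   q16  q16 
   q14    q3  q17 
   q15   q18   q5 
   q16   q18  q18 
   q17   q19   q9 
   q18   q19  q19 
 * q19   q13  q13 
(> = start, * = accepting)

start=q0 accept=q19 q0-0->q1 q0-1->q2 q1-0->q3 q1-1->q4 q2-0->q3 q2-1->q5 q3-0->q6 q3-1->q7 q4-0->q6 q4-1->q8 q5-0->q6 q5-1->q9 q6-0->q10 q6-1->q11 q7-0->q10 q7-1->q12 q8-0->q13 q8-1->q0 q9-0->q10 q9-1->q0 q10-0->q1 q10-1->q14 q11-0->q1 q11-1->q15 q12-0->q16 q12-1->q2 q13-0->q16 q13-1->q16 q14-0->q3 q14-1->q17 q15-0->q18 q15-1->q5 q16-0->q18 q16-1->q18 q17-0->q19 q17-1->q9 q18-0->q19 q18-1->q19 q19-0->q13 q19-1->q13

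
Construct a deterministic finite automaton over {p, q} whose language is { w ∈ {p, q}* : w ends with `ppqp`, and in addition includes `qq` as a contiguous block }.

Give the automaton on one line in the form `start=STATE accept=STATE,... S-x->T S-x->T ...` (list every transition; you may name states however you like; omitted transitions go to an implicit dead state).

start=S0 accept=S6 S0-p->S0 S0-q->S1 S1-p->S0 S1-q->S2 S2-p->S3 S2-q->S2 S3-p->S4 S3-q->S2 S4-p->S4 S4-q->S5 S5-p->S6 S5-q->S2 S6-p->S4 S6-q->S2

Run two small machines in parallel and take their product. The first has 5 states tracking how much of the suffix `ppqp` has currently been matched; the second has 3 states tracking whether and how much of `qq` has been seen. A product state is a pair (one from each), accepting exactly when both do. After merging equivalent states the machine shrinks.
        p   q  
>  S0   S0  S1 
   S1   S0  S2 
   S2   S3  S2 
   S3   S4  S2 
   S4   S4  S5 
   S5   S6  S2 
 * S6   S4  S2 
(> = start, * = accepting)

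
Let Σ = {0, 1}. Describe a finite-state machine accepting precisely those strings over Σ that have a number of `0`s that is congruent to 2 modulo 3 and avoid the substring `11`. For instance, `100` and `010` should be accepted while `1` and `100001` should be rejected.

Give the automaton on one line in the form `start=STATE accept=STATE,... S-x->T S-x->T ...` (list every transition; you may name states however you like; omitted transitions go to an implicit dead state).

Build one automaton per condition and run them in lockstep. The first has 3 states tracking the count of `0`s modulo 3; the second has 3 states tracking partial matches of the forbidden pattern `11`. A product state is a pair (one from each), accepting exactly when both do. Equivalent product states are then merged.
       0  1 
>  A   B  C 
   B   D  E 
   C   B  F 
 * D   A  G 
   E   D  F 
   F   F  F 
 * G   A  F 
(> = start, * = accepting)

start=A accept=D,G A-0->B A-1->C B-0->D B-1->E C-0->B C-1->F D-0->A D-1->G E-0->D E-1->F F-0->F F-1->F G-0->A G-1->F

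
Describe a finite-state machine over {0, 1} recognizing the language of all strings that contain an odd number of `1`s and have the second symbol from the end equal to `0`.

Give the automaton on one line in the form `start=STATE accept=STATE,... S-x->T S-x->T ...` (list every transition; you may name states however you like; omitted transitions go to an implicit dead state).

start=s0 accept=s4,s7 s0-0->s1 s0-1->s2 s1-0->s3 s1-1->s4 s2-0->s5 s2-1->s6 s3-0->s3 s3-1->s4 s4-0->s5 s4-1->s6 s5-0->s7 s5-1->s8 s6-0->s9 s6-1->s10 s7-0->s7 s7-1->s8 s8-0->s9 s8-1->s10 s9-0->s3 s9-1->s4 s10-0->s5 s10-1->s6

Run two small machines in parallel and take their product. One (2 states) tracks the count of `1`s modulo 2; the other (7 states) tracks the last 2 symbols read. Each combined state is a pair, one component from each; accept when both components accept.
With 11 states:
          0    1  
>  s0     s1   s2 
   s1     s3   s4 
   s2     s5   s6 
   s3     s3   s4 
 * s4     s5   s6 
   s5     s7   s8 
   s6     s9  s10 
 * s7     s7   s8 
   s8     s9  s10 
   s9     s3   s4 
   s10    s5   s6 
(> = start, * = accepting)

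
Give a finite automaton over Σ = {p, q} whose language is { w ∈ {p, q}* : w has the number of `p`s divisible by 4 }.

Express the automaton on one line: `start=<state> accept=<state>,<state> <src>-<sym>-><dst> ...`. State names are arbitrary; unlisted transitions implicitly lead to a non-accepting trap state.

start=A accept=A A-p->B A-q->A B-p->C B-q->B C-p->D C-q->C D-p->A D-q->D

The only thing that matters is how many `p`s have appeared, reduced mod 4. Use one state per residue: A for 0, …, D for 3. Reading `p` moves to the next residue; anything else stays put. A is accepting.
4 states suffice.
       p  q 
>* A   B  A 
   B   C  B 
   C   D  C 
   D   A  D 
(> = start, * = accepting)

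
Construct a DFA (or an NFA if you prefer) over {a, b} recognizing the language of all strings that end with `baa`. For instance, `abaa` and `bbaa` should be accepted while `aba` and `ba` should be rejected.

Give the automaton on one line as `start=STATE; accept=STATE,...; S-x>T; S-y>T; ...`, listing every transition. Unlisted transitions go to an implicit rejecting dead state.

Remember how much of `baa` the current input suffix matches. State S0 means no match yet; S1 means the last symbol is `b`; S2 means the last 2 symbols are `ba`; S3 means the last 3 symbols are `baa`. Only S3 accepts. On a mismatch, fall back to the longest proper suffix that is still a prefix of `baa`.
        a   b  
>  S0   S0  S1 
   S1   S2  S1 
   S2   S3  S1 
 * S3   S0  S1 
(> = start, * = accepting)

start=S0; accept=S3; S0-a>S0; S0-b>S1; S1-a>S2; S1-b>S1; S2-a>S3; S2-b>S1; S3-a>S0; S3-b>S1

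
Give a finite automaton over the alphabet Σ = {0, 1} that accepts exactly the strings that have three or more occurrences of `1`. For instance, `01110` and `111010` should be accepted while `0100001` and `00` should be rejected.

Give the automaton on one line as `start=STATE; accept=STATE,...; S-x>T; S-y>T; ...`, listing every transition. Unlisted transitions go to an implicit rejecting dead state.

start=A; accept=D,E; A-0>A; A-1>B; B-0>B; B-1>C; C-0>C; C-1>D; D-0>D; D-1>E; E-0>E; E-1>E

Only the number of `1`s matters, and only up to 4. Make a chain A → B → C → D → E advanced by each `1` (with E absorbing); every other symbol self-loops. The accepting set is {D, E}.
A 5-state machine:
       0  1 
>  A   A  B 
   B   B  C 
   C   C  D 
 * D   D  E 
 * E   E  E 
(> = start, * = accepting)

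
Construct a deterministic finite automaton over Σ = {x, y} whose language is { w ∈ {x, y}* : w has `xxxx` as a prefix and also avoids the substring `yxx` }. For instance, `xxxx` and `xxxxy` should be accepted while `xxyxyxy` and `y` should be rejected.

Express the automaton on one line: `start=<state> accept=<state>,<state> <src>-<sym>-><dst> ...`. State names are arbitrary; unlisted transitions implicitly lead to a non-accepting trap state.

start=s0 accept=s5,s6,s7 s0-x->s1 s0-y->s2 s1-x->s3 s1-y->s2 s2-x->s2 s2-y->s2 s3-x->s4 s3-y->s2 s4-x->s5 s4-y->s2 s5-x->s5 s5-y->s6 s6-x->s7 s6-y->s6 s7-x->s2 s7-y->s6

Handle the two conditions separately and then intersect. The first has 6 states tracking whether the input so far still matches the prefix `xxxx`; the second has 4 states tracking partial matches of the forbidden pattern `yxx`. A product state is a pair (one from each), accepting exactly when both do. Minimizing collapses redundant product states.
An 8-state machine:
        x   y  
>  s0   s1  s2 
   s1   s3  s2 
   s2   s2  s2 
   s3   s4  s2 
   s4   s5  s2 
 * s5   s5  s6 
 * s6   s7  s6 
 * s7   s2  s6 
(> = start, * = accepting)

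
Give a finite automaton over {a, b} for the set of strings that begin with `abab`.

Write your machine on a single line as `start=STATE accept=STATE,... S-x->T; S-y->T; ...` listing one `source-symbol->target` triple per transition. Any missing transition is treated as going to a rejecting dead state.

Walk along `abab` while the input agrees: from q0 take `a` to q1, and so on. Any deviation drops to the rejecting sink q5. Once q4 is reached the prefix is confirmed and every continuation is accepted.
6 states suffice.
        a   b  
>  q0   q1  q5 
   q1   q5  q2 
   q2   q3  q5 
   q3   q5  q4 
 * q4   q4  q4 
   q5   q5  q5 
(> = start, * = accepting)

start=q0; accept=q4; q0-a->q1; q0-b->q5; q1-a->q5; q1-b->q2; q2-a->q3; q2-b->q5; q3-a->q5; q3-b->q4; q4-a->q4; q4-b->q4; q5-a->q5; q5-b->q5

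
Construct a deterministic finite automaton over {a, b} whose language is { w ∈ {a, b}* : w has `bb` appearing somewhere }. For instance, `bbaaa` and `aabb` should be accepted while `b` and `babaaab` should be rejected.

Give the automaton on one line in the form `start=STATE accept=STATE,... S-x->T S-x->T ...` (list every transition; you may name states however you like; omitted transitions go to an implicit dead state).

Track how much of `bb` has been matched so far: state q0 is no progress, q2 is the absorbing accept state reached once `bb` has occurred. Intermediate states record partial matches; on a mismatch, fall back to the longest reusable overlap.
3 states suffice.
        a   b  
>  q0   q0  q1 
   q1   q0  q2 
 * q2   q2  q2 
(> = start, * = accepting)

start=q0 accept=q2 q0-a->q0 q0-b->q1 q1-a->q0 q1-b->q2 q2-a->q2 q2-b->q2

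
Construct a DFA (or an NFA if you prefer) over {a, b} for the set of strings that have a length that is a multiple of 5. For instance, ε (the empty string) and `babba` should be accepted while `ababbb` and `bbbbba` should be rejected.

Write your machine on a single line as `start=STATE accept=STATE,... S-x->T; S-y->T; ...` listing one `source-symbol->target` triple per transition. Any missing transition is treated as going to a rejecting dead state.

start=q0; accept=q0; q0-a->q1; q0-b->q1; q1-a->q2; q1-b->q2; q2-a->q3; q2-b->q3; q3-a->q4; q3-b->q4; q4-a->q0; q4-b->q0

Only the length mod 5 matters, so use a 5-cycle: from any state, every input symbol moves to the next state, wrapping q4 back to q0. Mark q0 accepting.
With 5 states:
        a   b  
>* q0   q1  q1 
   q1   q2  q2 
   q2   q3  q3 
   q3   q4  q4 
   q4   q0  q0 
(> = start, * = accepting)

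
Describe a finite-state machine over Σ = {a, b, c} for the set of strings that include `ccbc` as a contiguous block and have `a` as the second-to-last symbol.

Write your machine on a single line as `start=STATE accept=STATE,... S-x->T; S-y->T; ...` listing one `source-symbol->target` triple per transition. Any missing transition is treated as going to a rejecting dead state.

Handle the two conditions separately and then intersect. One (5 states) tracks whether and how much of `ccbc` has been seen; the other (13 states) tracks the last 2 symbols read. Each combined state is a pair, one component from each; accept when both components accept. Equivalent product states are then merged.
An 8-state machine:
        a   b   c  
>  q0   q0  q0  q1 
   q1   q0  q0  q2 
   q2   q0  q3  q2 
   q3   q0  q0  q4 
   q4   q5  q4  q4 
   q5   q6  q7  q7 
 * q6   q6  q7  q7 
 * q7   q5  q4  q4 
(> = start, * = accepting)

start=q0; accept=q6,q7; q0-a->q0; q0-b->q0; q0-c->q1; q1-a->q0; q1-b->q0; q1-c->q2; q2-a->q0; q2-b->q3; q2-c->q2; q3-a->q0; q3-b->q0; q3-c->q4; q4-a->q5; q4-b->q4; q4-c->q4; q5-a->q6; q5-b->q7; q5-c->q7; q6-a->q6; q6-b->q7; q6-c->q7; q7-a->q5; q7-b->q4; q7-c->q4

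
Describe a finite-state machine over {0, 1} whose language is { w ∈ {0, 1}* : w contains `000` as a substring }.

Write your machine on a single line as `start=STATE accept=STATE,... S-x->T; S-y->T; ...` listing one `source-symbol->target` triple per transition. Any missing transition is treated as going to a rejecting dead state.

Track how much of `000` has been matched so far: state s0 is no progress, s3 is the absorbing accept state reached once `000` has occurred. Intermediate states record partial matches; on a mismatch, fall back to the longest reusable overlap.
With 4 states:
        0   1  
>  s0   s1  s0 
   s1   s2  s0 
   s2   s3  s0 
 * s3   s3  s3 
(> = start, * = accepting)

start=s0; accept=s3; s0-0->s1; s0-1->s0; s1-0->s2; s1-1->s0; s2-0->s3; s2-1->s0; s3-0->s3; s3-1->s3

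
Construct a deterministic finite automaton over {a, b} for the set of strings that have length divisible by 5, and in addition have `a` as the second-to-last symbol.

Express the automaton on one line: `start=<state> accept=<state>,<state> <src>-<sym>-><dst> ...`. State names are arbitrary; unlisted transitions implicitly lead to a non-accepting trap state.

Build one automaton per condition and run them in lockstep. One (5 states) tracks the input length modulo 5; the other (7 states) tracks the last 2 symbols read. Each combined state is a pair, one component from each; accept when both components accept. Minimizing collapses redundant product states.
A 7-state machine:
        a   b  
>  q0   q1  q1 
   q1   q2  q2 
   q2   q3  q3 
   q3   q4  q5 
   q4   q6  q6 
   q5   q0  q0 
 * q6   q1  q1 
(> = start, * = accepting)

start=q0 accept=q6 q0-a->q1 q0-b->q1 q1-a->q2 q1-b->q2 q2-a->q3 q2-b->q3 q3-a->q4 q3-b->q5 q4-a->q6 q4-b->q6 q5-a->q0 q5-b->q0 q6-a->q1 q6-b->q1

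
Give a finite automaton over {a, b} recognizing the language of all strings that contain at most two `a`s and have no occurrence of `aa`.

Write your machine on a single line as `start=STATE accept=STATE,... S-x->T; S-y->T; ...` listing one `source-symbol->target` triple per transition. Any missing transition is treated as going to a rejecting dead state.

Run two small machines in parallel and take their product. One (4 states) tracks the count of `a`s, saturating at 3; the other (3 states) tracks partial matches of the forbidden pattern `aa`. Each combined state is a pair, one component from each; accept when both components accept. Minimizing collapses redundant product states.
5 states suffice.
        a   b  
>* q0   q1  q0 
 * q1   q2  q3 
   q2   q2  q2 
 * q3   q4  q3 
 * q4   q2  q4 
(> = start, * = accepting)

start=q0; accept=q0,q1,q3,q4; q0-a->q1; q0-b->q0; q1-a->q2; q1-b->q3; q2-a->q2; q2-b->q2; q3-a->q4; q3-b->q3; q4-a->q2; q4-b->q4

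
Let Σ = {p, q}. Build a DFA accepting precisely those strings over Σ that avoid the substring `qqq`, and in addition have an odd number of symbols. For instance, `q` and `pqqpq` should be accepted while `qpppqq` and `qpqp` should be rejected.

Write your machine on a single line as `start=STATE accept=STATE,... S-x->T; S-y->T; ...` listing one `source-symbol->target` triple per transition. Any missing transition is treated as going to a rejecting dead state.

start=s0; accept=s1,s2,s5; s0-p->s1; s0-q->s2; s1-p->s0; s1-q->s3; s2-p->s0; s2-q->s4; s3-p->s1; s3-q->s5; s4-p->s1; s4-q->s6; s5-p->s0; s5-q->s6; s6-p->s6; s6-q->s6

Handle the two conditions separately and then intersect. The first has 4 states tracking partial matches of the forbidden pattern `qqq`; the second has 2 states tracking the input length modulo 2. A product state is a pair (one from each), accepting exactly when both do. Equivalent product states are then merged.
A 7-state machine:
        p   q  
>  s0   s1  s2 
 * s1   s0  s3 
 * s2   s0  s4 
   s3   s1  s5 
   s4   s1  s6 
 * s5   s0  s6 
   s6   s6  s6 
(> = start, * = accepting)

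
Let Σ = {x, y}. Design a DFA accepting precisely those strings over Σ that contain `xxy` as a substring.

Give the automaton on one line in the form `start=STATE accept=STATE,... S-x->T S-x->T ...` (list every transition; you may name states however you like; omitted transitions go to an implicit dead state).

Track how much of `xxy` has been matched so far: state s0 is no progress, s3 is the absorbing accept state reached once `xxy` has occurred. Intermediate states record partial matches; on a mismatch, fall back to the longest reusable overlap.
4 states suffice.
        x   y  
>  s0   s1  s0 
   s1   s2  s0 
   s2   s2  s3 
 * s3   s3  s3 
(> = start, * = accepting)

start=s0 accept=s3 s0-x->s1 s0-y->s0 s1-x->s2 s1-y->s0 s2-x->s2 s2-y->s3 s3-x->s3 s3-y->s3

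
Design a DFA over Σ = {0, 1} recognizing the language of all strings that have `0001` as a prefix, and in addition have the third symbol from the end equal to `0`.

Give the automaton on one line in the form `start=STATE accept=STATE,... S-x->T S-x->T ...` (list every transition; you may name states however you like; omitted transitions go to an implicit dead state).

Build one automaton per condition and run them in lockstep. The first has 6 states tracking whether the input so far still matches the prefix `0001`; the second has 15 states tracking the last 3 symbols read. A product state is a pair (one from each), accepting exactly when both do. Equivalent product states are then merged.
With 13 states:
          0    1  
>  q0     q1   q2 
   q1     q3   q2 
   q2     q2   q2 
   q3     q4   q2 
   q4     q2   q5 
 * q5     q6   q7 
 * q6     q8   q9 
 * q7    q10  q11 
   q8    q12   q5 
   q9     q6   q7 
   q10    q8   q9 
   q11   q10  q11 
 * q12   q12   q5 
(> = start, * = accepting)

start=q0 accept=q5,q6,q7,q12 q0-0->q1 q0-1->q2 q1-0->q3 q1-1->q2 q2-0->q2 q2-1->q2 q3-0->q4 q3-1->q2 q4-0->q2 q4-1->q5 q5-0->q6 q5-1->q7 q6-0->q8 q6-1->q9 q7-0->q10 q7-1->q11 q8-0->q12 q8-1->q5 q9-0->q6 q9-1->q7 q10-0->q8 q10-1->q9 q11-0->q10 q11-1->q11 q12-0->q12 q12-1->q5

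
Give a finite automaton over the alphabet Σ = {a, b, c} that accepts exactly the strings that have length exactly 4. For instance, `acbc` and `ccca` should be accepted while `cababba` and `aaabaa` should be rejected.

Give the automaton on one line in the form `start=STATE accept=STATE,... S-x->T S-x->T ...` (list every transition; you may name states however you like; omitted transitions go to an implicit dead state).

start=S0 accept=S4 S0-a->S1 S0-b->S1 S0-c->S1 S1-a->S2 S1-b->S2 S1-c->S2 S2-a->S3 S2-b->S3 S2-c->S3 S3-a->S4 S3-b->S4 S3-c->S4 S4-a->S5 S4-b->S5 S4-c->S5 S5-a->S5 S5-b->S5 S5-c->S5

We only need to distinguish lengths 0, 1, …, 4, and '>4'. Chain S0 → S1 → S2 → S3 → S4 → S5 on every symbol, with S5 looping. Accepting states: {S4}.
A 6-state machine:
        a   b   c  
>  S0   S1  S1  S1 
   S1   S2  S2  S2 
   S2   S3  S3  S3 
   S3   S4  S4  S4 
 * S4   S5  S5  S5 
   S5   S5  S5  S5 
(> = start, * = accepting)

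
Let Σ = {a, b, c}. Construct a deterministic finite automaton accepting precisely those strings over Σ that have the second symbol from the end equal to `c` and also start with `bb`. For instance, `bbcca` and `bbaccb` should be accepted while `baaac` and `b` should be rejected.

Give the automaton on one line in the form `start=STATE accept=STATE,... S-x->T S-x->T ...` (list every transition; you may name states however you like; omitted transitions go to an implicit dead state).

start=q0 accept=q5,q6 q0-a->q1 q0-b->q2 q0-c->q1 q1-a->q1 q1-b->q1 q1-c->q1 q2-a->q1 q2-b->q3 q2-c->q1 q3-a->q3 q3-b->q3 q3-c->q4 q4-a->q5 q4-b->q5 q4-c->q6 q5-a->q3 q5-b->q3 q5-c->q4 q6-a->q5 q6-b->q5 q6-c->q6

Build one automaton per condition and run them in lockstep. The first has 13 states tracking the last 2 symbols read; the second has 4 states tracking whether the input so far still matches the prefix `bb`. A product state is a pair (one from each), accepting exactly when both do. Minimizing collapses redundant product states.
7 states suffice.
        a   b   c  
>  q0   q1  q2  q1 
   q1   q1  q1  q1 
   q2   q1  q3  q1 
   q3   q3  q3  q4 
   q4   q5  q5  q6 
 * q5   q3  q3  q4 
 * q6   q5  q5  q6 
(> = start, * = accepting)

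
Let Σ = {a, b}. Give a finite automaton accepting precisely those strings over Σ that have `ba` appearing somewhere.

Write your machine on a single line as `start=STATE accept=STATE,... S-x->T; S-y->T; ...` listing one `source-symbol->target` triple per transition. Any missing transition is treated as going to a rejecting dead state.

States s0..s1 record the length of the longest prefix of `ba` that matches the current input suffix. Reaching s2 means `ba` has been seen, and we stay there forever. Accept from s2.
        a   b  
>  s0   s0  s1 
   s1   s2  s1 
 * s2   s2  s2 
(> = start, * = accepting)

start=s0; accept=s2; s0-a->s0; s0-b->s1; s1-a->s2; s1-b->s1; s2-a->s2; s2-b->s2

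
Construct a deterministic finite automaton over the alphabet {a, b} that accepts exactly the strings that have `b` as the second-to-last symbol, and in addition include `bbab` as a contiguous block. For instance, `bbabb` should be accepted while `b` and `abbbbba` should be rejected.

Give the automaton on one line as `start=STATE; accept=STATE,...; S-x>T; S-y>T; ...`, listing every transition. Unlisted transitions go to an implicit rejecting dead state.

Build one automaton per condition and run them in lockstep. The first has 7 states tracking the last 2 symbols read; the second has 5 states tracking whether and how much of `bbab` has been seen. A product state is a pair (one from each), accepting exactly when both do. Minimizing collapses redundant product states.
        a   b  
>  q0   q0  q1 
   q1   q0  q2 
   q2   q3  q2 
   q3   q0  q4 
   q4   q5  q6 
 * q5   q7  q4 
 * q6   q5  q6 
   q7   q7  q4 
(> = start, * = accepting)

start=q0; accept=q5,q6; q0-a>q0; q0-b>q1; q1-a>q0; q1-b>q2; q2-a>q3; q2-b>q2; q3-a>q0; q3-b>q4; q4-a>q5; q4-b>q6; q5-a>q7; q5-b>q4; q6-a>q5; q6-b>q6; q7-a>q7; q7-b>q4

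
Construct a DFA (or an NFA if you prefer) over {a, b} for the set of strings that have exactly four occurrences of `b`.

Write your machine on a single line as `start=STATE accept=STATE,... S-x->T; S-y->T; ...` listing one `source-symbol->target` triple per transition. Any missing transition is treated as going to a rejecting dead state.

start=q0; accept=q4; q0-a->q0; q0-b->q1; q1-a->q1; q1-b->q2; q2-a->q2; q2-b->q3; q3-a->q3; q3-b->q4; q4-a->q4; q4-b->q5; q5-a->q5; q5-b->q5

Only the number of `b`s matters, and only up to 5. Make a chain q0 → q1 → q2 → q3 → q4 → q5 advanced by each `b` (with q5 absorbing); every other symbol self-loops. The accepting set is {q4}.
A 6-state machine:
        a   b  
>  q0   q0  q1 
   q1   q1  q2 
   q2   q2  q3 
   q3   q3  q4 
 * q4   q4  q5 
   q5   q5  q5 
(> = start, * = accepting)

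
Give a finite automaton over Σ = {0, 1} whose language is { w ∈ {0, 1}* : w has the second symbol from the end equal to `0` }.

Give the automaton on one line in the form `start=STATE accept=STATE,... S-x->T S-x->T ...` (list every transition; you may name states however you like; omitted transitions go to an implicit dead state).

start=A accept=D,E A-0->B A-1->C B-0->D B-1->E C-0->F C-1->G D-0->D D-1->E E-0->F E-1->G F-0->D F-1->E G-0->F G-1->G

Because acceptance depends on a position counted from the end, the machine has to buffer the most recent 2 symbols. Make each state the string of the last up-to-2 symbols read; on input `x` shift the window left and append `x`. Accept when the buffered window has length 2 and begins with `0`.
7 states suffice.
       0  1 
>  A   B  C 
   B   D  E 
   C   F  G 
 * D   D  E 
 * E   F  G 
   F   D  E 
   G   F  G 
(> = start, * = accepting)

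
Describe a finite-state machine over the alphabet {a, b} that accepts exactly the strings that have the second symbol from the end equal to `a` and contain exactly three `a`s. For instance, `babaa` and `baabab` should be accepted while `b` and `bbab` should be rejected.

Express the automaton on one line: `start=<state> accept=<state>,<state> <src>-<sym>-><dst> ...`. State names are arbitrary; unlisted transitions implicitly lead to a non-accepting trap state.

Handle the two conditions separately and then intersect. The first has 7 states tracking the last 2 symbols read; the second has 5 states tracking the count of `a`s, saturating at 4. A product state is a pair (one from each), accepting exactly when both do. After merging equivalent states the machine shrinks.
With 8 states:
        a   b  
>  s0   s1  s0 
   s1   s2  s1 
   s2   s3  s4 
 * s3   s5  s6 
   s4   s7  s4 
   s5   s5  s5 
 * s6   s5  s5 
   s7   s5  s6 
(> = start, * = accepting)

start=s0 accept=s3,s6 s0-a->s1 s0-b->s0 s1-a->s2 s1-b->s1 s2-a->s3 s2-b->s4 s3-a->s5 s3-b->s6 s4-a->s7 s4-b->s4 s5-a->s5 s5-b->s5 s6-a->s5 s6-b->s5 s7-a->s5 s7-b->s6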